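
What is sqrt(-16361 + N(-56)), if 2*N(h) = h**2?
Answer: I*sqrt(14793) ≈ 121.63*I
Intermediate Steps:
N(h) = h**2/2
sqrt(-16361 + N(-56)) = sqrt(-16361 + (1/2)*(-56)**2) = sqrt(-16361 + (1/2)*3136) = sqrt(-16361 + 1568) = sqrt(-14793) = I*sqrt(14793)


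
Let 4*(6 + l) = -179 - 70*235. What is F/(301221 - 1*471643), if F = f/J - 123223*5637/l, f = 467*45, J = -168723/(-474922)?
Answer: -11759082357083/8867448374967 ≈ -1.3261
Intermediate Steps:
J = 168723/474922 (J = -168723*(-1/474922) = 168723/474922 ≈ 0.35526)
f = 21015
l = -16653/4 (l = -6 + (-179 - 70*235)/4 = -6 + (-179 - 16450)/4 = -6 + (¼)*(-16629) = -6 - 16629/4 = -16653/4 ≈ -4163.3)
F = 23518164714166/104064597 (F = 21015/(168723/474922) - 123223/((-16653/4/5637)) = 21015*(474922/168723) - 123223/((-16653/4*1/5637)) = 1108942870/18747 - 123223/(-5551/7516) = 1108942870/18747 - 123223*(-7516/5551) = 1108942870/18747 + 926144068/5551 = 23518164714166/104064597 ≈ 2.2600e+5)
F/(301221 - 1*471643) = 23518164714166/(104064597*(301221 - 1*471643)) = 23518164714166/(104064597*(301221 - 471643)) = (23518164714166/104064597)/(-170422) = (23518164714166/104064597)*(-1/170422) = -11759082357083/8867448374967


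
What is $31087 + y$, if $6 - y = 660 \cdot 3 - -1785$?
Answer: $27328$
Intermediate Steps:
$y = -3759$ ($y = 6 - \left(660 \cdot 3 - -1785\right) = 6 - \left(1980 + 1785\right) = 6 - 3765 = -3759$)
$31087 + y = 31087 - 3759 = 27328$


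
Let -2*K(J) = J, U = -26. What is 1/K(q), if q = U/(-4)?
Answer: -4/13 ≈ -0.30769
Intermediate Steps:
q = 13/2 (q = -26/(-4) = -26*(-¼) = 13/2 ≈ 6.5000)
K(J) = -J/2
1/K(q) = 1/(-½*13/2) = 1/(-13/4) = -4/13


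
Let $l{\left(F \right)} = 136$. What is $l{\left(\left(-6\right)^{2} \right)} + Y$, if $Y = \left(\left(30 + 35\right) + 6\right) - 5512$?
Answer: $-5305$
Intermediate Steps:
$Y = -5441$ ($Y = \left(65 + 6\right) - 5512 = 71 - 5512 = -5441$)
$l{\left(\left(-6\right)^{2} \right)} + Y = 136 - 5441 = -5305$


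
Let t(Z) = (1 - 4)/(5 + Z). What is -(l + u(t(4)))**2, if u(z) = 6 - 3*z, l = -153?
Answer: -21316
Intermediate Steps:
t(Z) = -3/(5 + Z)
-(l + u(t(4)))**2 = -(-153 + (6 - (-9)/(5 + 4)))**2 = -(-153 + (6 - (-9)/9))**2 = -(-153 + (6 - 3*(-1/3)))**2 = -(-153 + (6 + 1))**2 = -(-153 + 7)**2 = -1*(-146)**2 = -1*21316 = -21316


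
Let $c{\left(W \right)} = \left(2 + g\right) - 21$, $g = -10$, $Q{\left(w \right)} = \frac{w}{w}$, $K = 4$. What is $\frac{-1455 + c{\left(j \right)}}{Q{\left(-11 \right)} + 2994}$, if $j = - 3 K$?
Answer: $- \frac{1484}{2995} \approx -0.49549$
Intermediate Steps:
$Q{\left(w \right)} = 1$
$j = -12$ ($j = \left(-3\right) 4 = -12$)
$c{\left(W \right)} = -29$ ($c{\left(W \right)} = \left(2 - 10\right) - 21 = -8 - 21 = -29$)
$\frac{-1455 + c{\left(j \right)}}{Q{\left(-11 \right)} + 2994} = \frac{-1455 - 29}{1 + 2994} = - \frac{1484}{2995}$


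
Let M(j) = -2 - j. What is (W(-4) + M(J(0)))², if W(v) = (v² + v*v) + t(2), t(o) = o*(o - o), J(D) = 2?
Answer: 784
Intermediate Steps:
t(o) = 0 (t(o) = o*0 = 0)
W(v) = 2*v² (W(v) = (v² + v*v) + 0 = (v² + v²) + 0 = 2*v² + 0 = 2*v²)
(W(-4) + M(J(0)))² = (2*(-4)² + (-2 - 1*2))² = (2*16 + (-2 - 2))² = (32 - 4)² = 28² = 784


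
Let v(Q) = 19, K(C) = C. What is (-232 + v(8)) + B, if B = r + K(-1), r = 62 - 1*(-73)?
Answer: -79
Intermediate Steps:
r = 135 (r = 62 + 73 = 135)
B = 134 (B = 135 - 1 = 134)
(-232 + v(8)) + B = (-232 + 19) + 134 = -213 + 134 = -79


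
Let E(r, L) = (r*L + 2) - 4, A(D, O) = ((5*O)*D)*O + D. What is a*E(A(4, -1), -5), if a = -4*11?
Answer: 5368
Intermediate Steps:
A(D, O) = D + 5*D*O**2 (A(D, O) = (5*D*O)*O + D = 5*D*O**2 + D = D + 5*D*O**2)
a = -44
E(r, L) = -2 + L*r (E(r, L) = (L*r + 2) - 4 = (2 + L*r) - 4 = -2 + L*r)
a*E(A(4, -1), -5) = -44*(-2 - 20*(1 + 5*(-1)**2)) = -44*(-2 - 20*(1 + 5*1)) = -44*(-2 - 20*(1 + 5)) = -44*(-2 - 20*6) = -44*(-2 - 5*24) = -44*(-2 - 120) = -44*(-122) = 5368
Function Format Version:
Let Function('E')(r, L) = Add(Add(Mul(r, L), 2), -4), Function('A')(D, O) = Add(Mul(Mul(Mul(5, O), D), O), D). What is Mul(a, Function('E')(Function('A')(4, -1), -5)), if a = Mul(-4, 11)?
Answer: 5368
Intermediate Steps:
Function('A')(D, O) = Add(D, Mul(5, D, Pow(O, 2))) (Function('A')(D, O) = Add(Mul(Mul(5, D, O), O), D) = Add(Mul(5, D, Pow(O, 2)), D) = Add(D, Mul(5, D, Pow(O, 2))))
a = -44
Function('E')(r, L) = Add(-2, Mul(L, r)) (Function('E')(r, L) = Add(Add(Mul(L, r), 2), -4) = Add(Add(2, Mul(L, r)), -4) = Add(-2, Mul(L, r)))
Mul(a, Function('E')(Function('A')(4, -1), -5)) = Mul(-44, Add(-2, Mul(-5, Mul(4, Add(1, Mul(5, Pow(-1, 2))))))) = Mul(-44, Add(-2, Mul(-5, Mul(4, Add(1, Mul(5, 1)))))) = Mul(-44, Add(-2, Mul(-5, Mul(4, Add(1, 5))))) = Mul(-44, Add(-2, Mul(-5, Mul(4, 6)))) = Mul(-44, Add(-2, Mul(-5, 24))) = Mul(-44, Add(-2, -120)) = Mul(-44, -122) = 5368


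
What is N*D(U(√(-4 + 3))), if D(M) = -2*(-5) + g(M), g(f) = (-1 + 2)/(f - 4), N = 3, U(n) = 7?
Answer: 31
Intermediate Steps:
g(f) = 1/(-4 + f)
D(M) = 10 + 1/(-4 + M) (D(M) = -2*(-5) + 1/(-4 + M) = 10 + 1/(-4 + M))
N*D(U(√(-4 + 3))) = 3*((-39 + 10*7)/(-4 + 7)) = 3*((-39 + 70)/3) = 3*((⅓)*31) = 3*(31/3) = 31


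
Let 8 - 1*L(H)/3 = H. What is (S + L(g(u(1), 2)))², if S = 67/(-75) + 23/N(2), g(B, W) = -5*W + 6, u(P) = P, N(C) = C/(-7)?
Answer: 46362481/22500 ≈ 2060.6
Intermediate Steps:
N(C) = -C/7 (N(C) = C*(-⅐) = -C/7)
g(B, W) = 6 - 5*W
S = -12209/150 (S = 67/(-75) + 23/((-⅐*2)) = 67*(-1/75) + 23/(-2/7) = -67/75 + 23*(-7/2) = -67/75 - 161/2 = -12209/150 ≈ -81.393)
L(H) = 24 - 3*H
(S + L(g(u(1), 2)))² = (-12209/150 + (24 - 3*(6 - 5*2)))² = (-12209/150 + (24 - 3*(6 - 10)))² = (-12209/150 + (24 - 3*(-4)))² = (-12209/150 + (24 + 12))² = (-12209/150 + 36)² = (-6809/150)² = 46362481/22500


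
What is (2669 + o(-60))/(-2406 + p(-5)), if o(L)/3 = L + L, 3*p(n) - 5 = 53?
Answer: -6927/7160 ≈ -0.96746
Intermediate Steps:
p(n) = 58/3 (p(n) = 5/3 + (⅓)*53 = 5/3 + 53/3 = 58/3)
o(L) = 6*L (o(L) = 3*(L + L) = 3*(2*L) = 6*L)
(2669 + o(-60))/(-2406 + p(-5)) = (2669 + 6*(-60))/(-2406 + 58/3) = (2669 - 360)/(-7160/3) = 2309*(-3/7160) = -6927/7160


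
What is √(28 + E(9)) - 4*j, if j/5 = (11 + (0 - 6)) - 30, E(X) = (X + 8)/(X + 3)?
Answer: 500 + √1059/6 ≈ 505.42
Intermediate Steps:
E(X) = (8 + X)/(3 + X)
j = -125 (j = 5*((11 + (0 - 6)) - 30) = 5*((11 - 6) - 30) = 5*(5 - 30) = 5*(-25) = -125)
√(28 + E(9)) - 4*j = √(28 + (8 + 9)/(3 + 9)) - 4*(-125) = √(28 + 17/12) + 500 = √(353/12) + 500 = √1059/6 + 500 = 500 + √1059/6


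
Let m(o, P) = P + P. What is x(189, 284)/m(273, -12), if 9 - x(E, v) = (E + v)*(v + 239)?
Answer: 123685/12 ≈ 10307.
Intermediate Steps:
x(E, v) = 9 - (239 + v)*(E + v) (x(E, v) = 9 - (E + v)*(v + 239) = 9 - (E + v)*(239 + v) = 9 - (239 + v)*(E + v))
m(o, P) = 2*P
x(189, 284)/m(273, -12) = (9 - 1*284² - 239*189 - 239*284 - 1*189*284)/((2*(-12))) = (9 - 1*80656 - 45171 - 67876 - 53676)/(-24) = (9 - 80656 - 45171 - 67876 - 53676)*(-1/24) = -247370*(-1/24) = 123685/12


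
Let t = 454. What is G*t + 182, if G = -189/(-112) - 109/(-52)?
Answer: 197577/104 ≈ 1899.8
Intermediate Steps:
G = 787/208 (G = -189*(-1/112) - 109*(-1/52) = 27/16 + 109/52 = 787/208 ≈ 3.7837)
G*t + 182 = (787/208)*454 + 182 = 178649/104 + 182 = 197577/104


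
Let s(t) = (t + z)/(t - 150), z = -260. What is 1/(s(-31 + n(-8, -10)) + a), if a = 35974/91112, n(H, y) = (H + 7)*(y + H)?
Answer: 7425628/15368669 ≈ 0.48317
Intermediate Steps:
n(H, y) = (7 + H)*(H + y)
s(t) = (-260 + t)/(-150 + t) (s(t) = (t - 260)/(t - 150) = (-260 + t)/(-150 + t))
a = 17987/45556 (a = 35974*(1/91112) = 17987/45556 ≈ 0.39483)
1/(s(-31 + n(-8, -10)) + a) = 1/((-260 + (-31 + ((-8)² + 7*(-8) + 7*(-10) - 8*(-10))))/(-150 + (-31 + ((-8)² + 7*(-8) + 7*(-10) - 8*(-10)))) + 17987/45556) = 1/((-260 + (-31 + (64 - 56 - 70 + 80)))/(-150 + (-31 + (64 - 56 - 70 + 80))) + 17987/45556) = 1/((-260 + (-31 + 18))/(-150 + (-31 + 18)) + 17987/45556) = 1/((-260 - 13)/(-150 - 13) + 17987/45556) = 1/(-273/(-163) + 17987/45556) = 1/(-1/163*(-273) + 17987/45556) = 1/(273/163 + 17987/45556) = 1/(15368669/7425628) = 7425628/15368669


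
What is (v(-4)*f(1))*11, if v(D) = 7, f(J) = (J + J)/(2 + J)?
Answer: 154/3 ≈ 51.333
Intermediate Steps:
f(J) = 2*J/(2 + J) (f(J) = (2*J)/(2 + J) = 2*J/(2 + J))
(v(-4)*f(1))*11 = (7*(2*1/(2 + 1)))*11 = (7*(2*1/3))*11 = (7*(2*1*(1/3)))*11 = (7*(2/3))*11 = (14/3)*11 = 154/3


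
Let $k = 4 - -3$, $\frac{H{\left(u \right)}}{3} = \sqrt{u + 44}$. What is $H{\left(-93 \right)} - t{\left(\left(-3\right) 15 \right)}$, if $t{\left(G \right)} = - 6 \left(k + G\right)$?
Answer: $-228 + 21 i \approx -228.0 + 21.0 i$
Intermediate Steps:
$H{\left(u \right)} = 3 \sqrt{44 + u}$ ($H{\left(u \right)} = 3 \sqrt{u + 44} = 3 \sqrt{44 + u}$)
$k = 7$ ($k = 4 + 3 = 7$)
$t{\left(G \right)} = -42 - 6 G$ ($t{\left(G \right)} = - 6 \left(7 + G\right) = -42 - 6 G$)
$H{\left(-93 \right)} - t{\left(\left(-3\right) 15 \right)} = 3 \sqrt{44 - 93} - \left(-42 - 6 \left(\left(-3\right) 15\right)\right) = 3 \sqrt{-49} - \left(-42 - -270\right) = 3 \cdot 7 i - \left(-42 + 270\right) = 21 i - 228 = -228 + 21 i$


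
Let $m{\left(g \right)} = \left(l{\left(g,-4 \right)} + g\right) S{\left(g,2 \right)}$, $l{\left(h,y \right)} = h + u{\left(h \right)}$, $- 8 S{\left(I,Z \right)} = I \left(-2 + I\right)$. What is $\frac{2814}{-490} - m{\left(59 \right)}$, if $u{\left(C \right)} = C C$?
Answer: $\frac{423618687}{280} \approx 1.5129 \cdot 10^{6}$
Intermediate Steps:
$S{\left(I,Z \right)} = - \frac{I \left(-2 + I\right)}{8}$
$u{\left(C \right)} = C^{2}$
$l{\left(h,y \right)} = h + h^{2}$
$m{\left(g \right)} = \frac{g \left(2 - g\right) \left(g + g \left(1 + g\right)\right)}{8}$ ($m{\left(g \right)} = \left(g \left(1 + g\right) + g\right) \frac{g \left(2 - g\right)}{8} = \left(g + g \left(1 + g\right)\right) \frac{g \left(2 - g\right)}{8} = \frac{g \left(2 - g\right) \left(g + g \left(1 + g\right)\right)}{8}$)
$\frac{2814}{-490} - m{\left(59 \right)} = \frac{2814}{-490} - \frac{59^{2} \left(4 - 59^{2}\right)}{8} = 2814 \left(- \frac{1}{490}\right) - \frac{1}{8} \cdot 3481 \left(4 - 3481\right) = - \frac{201}{35} - \frac{1}{8} \cdot 3481 \left(4 - 3481\right) = - \frac{201}{35} - \frac{1}{8} \cdot 3481 \left(-3477\right) = - \frac{201}{35} - - \frac{12103437}{8} = - \frac{201}{35} + \frac{12103437}{8} = \frac{423618687}{280}$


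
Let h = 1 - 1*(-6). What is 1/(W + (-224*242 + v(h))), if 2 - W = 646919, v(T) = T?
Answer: -1/701118 ≈ -1.4263e-6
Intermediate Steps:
h = 7 (h = 1 + 6 = 7)
W = -646917 (W = 2 - 1*646919 = 2 - 646919 = -646917)
1/(W + (-224*242 + v(h))) = 1/(-646917 + (-224*242 + 7)) = 1/(-646917 + (-54208 + 7)) = 1/(-646917 - 54201) = 1/(-701118) = -1/701118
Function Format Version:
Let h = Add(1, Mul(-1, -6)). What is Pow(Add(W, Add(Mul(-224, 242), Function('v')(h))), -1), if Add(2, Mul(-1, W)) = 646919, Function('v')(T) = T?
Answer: Rational(-1, 701118) ≈ -1.4263e-6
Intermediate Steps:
h = 7 (h = Add(1, 6) = 7)
W = -646917 (W = Add(2, Mul(-1, 646919)) = Add(2, -646919) = -646917)
Pow(Add(W, Add(Mul(-224, 242), Function('v')(h))), -1) = Pow(Add(-646917, Add(Mul(-224, 242), 7)), -1) = Pow(Add(-646917, Add(-54208, 7)), -1) = Pow(Add(-646917, -54201), -1) = Pow(-701118, -1) = Rational(-1, 701118)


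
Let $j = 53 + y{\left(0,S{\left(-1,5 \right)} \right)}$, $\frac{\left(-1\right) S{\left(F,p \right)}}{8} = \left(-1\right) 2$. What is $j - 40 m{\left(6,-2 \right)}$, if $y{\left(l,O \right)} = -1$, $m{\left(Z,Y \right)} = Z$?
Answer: $-188$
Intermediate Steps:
$S{\left(F,p \right)} = 16$ ($S{\left(F,p \right)} = - 8 \left(\left(-1\right) 2\right) = \left(-8\right) \left(-2\right) = 16$)
$j = 52$ ($j = 53 - 1 = 52$)
$j - 40 m{\left(6,-2 \right)} = 52 - 240 = -188$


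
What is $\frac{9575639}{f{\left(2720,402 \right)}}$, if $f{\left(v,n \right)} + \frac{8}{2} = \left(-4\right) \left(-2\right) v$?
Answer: $\frac{9575639}{21756} \approx 440.14$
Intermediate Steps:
$f{\left(v,n \right)} = -4 + 8 v$ ($f{\left(v,n \right)} = -4 + \left(-4\right) \left(-2\right) v = -4 + 8 v$)
$\frac{9575639}{f{\left(2720,402 \right)}} = \frac{9575639}{-4 + 8 \cdot 2720} = \frac{9575639}{-4 + 21760} = \frac{9575639}{21756}$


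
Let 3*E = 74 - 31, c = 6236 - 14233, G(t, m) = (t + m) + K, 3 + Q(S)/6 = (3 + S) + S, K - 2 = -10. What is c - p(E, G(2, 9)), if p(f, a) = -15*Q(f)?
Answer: -5417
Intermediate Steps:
K = -8 (K = 2 - 10 = -8)
Q(S) = 12*S (Q(S) = -18 + 6*((3 + S) + S) = -18 + 6*(3 + 2*S) = -18 + (18 + 12*S) = 12*S)
G(t, m) = -8 + m + t (G(t, m) = (t + m) - 8 = (m + t) - 8 = -8 + m + t)
c = -7997
E = 43/3 (E = (74 - 31)/3 = (⅓)*43 = 43/3 ≈ 14.333)
p(f, a) = -180*f
c - p(E, G(2, 9)) = -7997 - (-180)*43/3 = -7997 - 1*(-2580) = -7997 + 2580 = -5417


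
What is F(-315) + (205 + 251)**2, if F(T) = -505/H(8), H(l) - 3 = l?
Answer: 2286791/11 ≈ 2.0789e+5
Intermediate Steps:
H(l) = 3 + l
F(T) = -505/11 (F(T) = -505/(3 + 8) = -505/11)
F(-315) + (205 + 251)**2 = -505/11 + (205 + 251)**2 = -505/11 + 456**2 = -505/11 + 207936 = 2286791/11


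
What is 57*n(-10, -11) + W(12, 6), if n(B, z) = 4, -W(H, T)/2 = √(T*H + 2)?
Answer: 228 - 2*√74 ≈ 210.80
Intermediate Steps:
W(H, T) = -2*√(2 + H*T) (W(H, T) = -2*√(T*H + 2) = -2*√(H*T + 2) = -2*√(2 + H*T))
57*n(-10, -11) + W(12, 6) = 57*4 - 2*√(2 + 12*6) = 228 - 2*√(2 + 72) = 228 - 2*√74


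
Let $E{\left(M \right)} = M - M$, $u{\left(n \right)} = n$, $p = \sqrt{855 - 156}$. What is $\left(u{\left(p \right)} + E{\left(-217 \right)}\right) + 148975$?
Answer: $148975 + \sqrt{699} \approx 1.49 \cdot 10^{5}$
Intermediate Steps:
$p = \sqrt{699} \approx 26.439$
$E{\left(M \right)} = 0$
$\left(u{\left(p \right)} + E{\left(-217 \right)}\right) + 148975 = \left(\sqrt{699} + 0\right) + 148975 = \sqrt{699} + 148975 = 148975 + \sqrt{699}$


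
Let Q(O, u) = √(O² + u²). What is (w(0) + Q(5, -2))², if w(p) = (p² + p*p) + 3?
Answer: (3 + √29)² ≈ 70.311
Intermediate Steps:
w(p) = 3 + 2*p² (w(p) = (p² + p²) + 3 = 2*p² + 3 = 3 + 2*p²)
(w(0) + Q(5, -2))² = ((3 + 2*0²) + √(5² + (-2)²))² = ((3 + 2*0) + √(25 + 4))² = ((3 + 0) + √29)² = (3 + √29)²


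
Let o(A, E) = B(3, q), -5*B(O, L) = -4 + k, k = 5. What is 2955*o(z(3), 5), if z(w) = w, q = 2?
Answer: -591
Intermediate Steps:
B(O, L) = -1/5 (B(O, L) = -(-4 + 5)/5 = -1/5*1 = -1/5)
o(A, E) = -1/5
2955*o(z(3), 5) = 2955*(-1/5) = -591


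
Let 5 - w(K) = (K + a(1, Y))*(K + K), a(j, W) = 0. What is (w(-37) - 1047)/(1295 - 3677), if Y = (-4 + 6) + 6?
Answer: 630/397 ≈ 1.5869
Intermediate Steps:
Y = 8 (Y = 2 + 6 = 8)
w(K) = 5 - 2*K**2 (w(K) = 5 - (K + 0)*(K + K) = 5 - K*2*K = 5 - 2*K**2)
(w(-37) - 1047)/(1295 - 3677) = ((5 - 2*(-37)**2) - 1047)/(1295 - 3677) = ((5 - 2*1369) - 1047)/(-2382) = ((5 - 2738) - 1047)*(-1/2382) = (-2733 - 1047)*(-1/2382) = -3780*(-1/2382) = 630/397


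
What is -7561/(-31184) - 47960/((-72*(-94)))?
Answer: -90275737/13190832 ≈ -6.8438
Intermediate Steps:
-7561/(-31184) - 47960/((-72*(-94))) = -7561*(-1/31184) - 47960/6768 = 7561/31184 - 47960*1/6768 = 7561/31184 - 5995/846 = -90275737/13190832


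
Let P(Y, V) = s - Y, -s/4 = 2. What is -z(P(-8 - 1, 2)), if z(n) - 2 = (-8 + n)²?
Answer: -51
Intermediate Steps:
s = -8 (s = -4*2 = -8)
P(Y, V) = -8 - Y
z(n) = 2 + (-8 + n)²
-z(P(-8 - 1, 2)) = -(2 + (-8 + (-8 - (-8 - 1)))²) = -(2 + (-8 + (-8 - 1*(-9)))²) = -(2 + (-8 + (-8 + 9))²) = -(2 + (-8 + 1)²) = -(2 + (-7)²) = -(2 + 49) = -1*51 = -51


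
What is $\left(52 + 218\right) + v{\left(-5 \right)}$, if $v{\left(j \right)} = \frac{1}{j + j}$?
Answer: $\frac{2699}{10} \approx 269.9$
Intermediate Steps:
$v{\left(j \right)} = \frac{1}{2 j}$
$\left(52 + 218\right) + v{\left(-5 \right)} = \left(52 + 218\right) + \frac{1}{2 \left(-5\right)} = 270 + \frac{1}{2} \left(- \frac{1}{5}\right) = 270 - \frac{1}{10} = \frac{2699}{10}$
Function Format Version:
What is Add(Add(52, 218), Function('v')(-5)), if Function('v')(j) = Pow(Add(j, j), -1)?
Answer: Rational(2699, 10) ≈ 269.90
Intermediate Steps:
Function('v')(j) = Mul(Rational(1, 2), Pow(j, -1)) (Function('v')(j) = Pow(Mul(2, j), -1) = Mul(Rational(1, 2), Pow(j, -1)))
Add(Add(52, 218), Function('v')(-5)) = Add(Add(52, 218), Mul(Rational(1, 2), Pow(-5, -1))) = Add(270, Mul(Rational(1, 2), Rational(-1, 5))) = Add(270, Rational(-1, 10)) = Rational(2699, 10)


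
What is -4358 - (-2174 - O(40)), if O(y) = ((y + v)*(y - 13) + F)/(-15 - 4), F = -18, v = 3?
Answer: -42639/19 ≈ -2244.2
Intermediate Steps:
O(y) = 18/19 - (-13 + y)*(3 + y)/19 (O(y) = ((y + 3)*(y - 13) - 18)/(-15 - 4) = ((3 + y)*(-13 + y) - 18)/(-19) = ((-13 + y)*(3 + y) - 18)*(-1/19) = (-18 + (-13 + y)*(3 + y))*(-1/19) = 18/19 - (-13 + y)*(3 + y)/19)
-4358 - (-2174 - O(40)) = -4358 - (-2174 - (3 - 1/19*40**2 + (10/19)*40)) = -4358 - (-2174 - (3 - 1/19*1600 + 400/19)) = -4358 - (-2174 - (3 - 1600/19 + 400/19)) = -4358 - (-2174 - 1*(-1143/19)) = -4358 - (-2174 + 1143/19) = -4358 - 1*(-40163/19) = -4358 + 40163/19 = -42639/19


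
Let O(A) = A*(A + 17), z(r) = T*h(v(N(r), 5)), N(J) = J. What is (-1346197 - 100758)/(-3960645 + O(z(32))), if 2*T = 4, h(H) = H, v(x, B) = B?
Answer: 289391/792075 ≈ 0.36536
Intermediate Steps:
T = 2 (T = (1/2)*4 = 2)
z(r) = 10 (z(r) = 2*5 = 10)
O(A) = A*(17 + A)
(-1346197 - 100758)/(-3960645 + O(z(32))) = (-1346197 - 100758)/(-3960645 + 10*(17 + 10)) = -1446955/(-3960645 + 10*27) = -1446955/(-3960645 + 270) = -1446955/(-3960375) = -1446955*(-1/3960375) = 289391/792075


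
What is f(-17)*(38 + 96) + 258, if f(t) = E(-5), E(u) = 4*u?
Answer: -2422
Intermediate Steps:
f(t) = -20 (f(t) = 4*(-5) = -20)
f(-17)*(38 + 96) + 258 = -20*(38 + 96) + 258 = -20*134 + 258 = -2680 + 258 = -2422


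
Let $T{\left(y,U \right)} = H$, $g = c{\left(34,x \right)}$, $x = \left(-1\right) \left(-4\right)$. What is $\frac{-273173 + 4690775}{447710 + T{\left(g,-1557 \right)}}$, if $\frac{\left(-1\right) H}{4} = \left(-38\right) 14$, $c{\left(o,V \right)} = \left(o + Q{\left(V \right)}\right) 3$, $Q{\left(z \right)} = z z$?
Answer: $\frac{736267}{74973} \approx 9.8204$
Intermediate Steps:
$Q{\left(z \right)} = z^{2}$
$x = 4$
$c{\left(o,V \right)} = 3 o + 3 V^{2}$ ($c{\left(o,V \right)} = \left(o + V^{2}\right) 3 = 3 o + 3 V^{2}$)
$g = 150$ ($g = 3 \cdot 34 + 3 \cdot 4^{2} = 102 + 3 \cdot 16 = 102 + 48 = 150$)
$H = 2128$ ($H = - 4 \left(\left(-38\right) 14\right) = \left(-4\right) \left(-532\right) = 2128$)
$T{\left(y,U \right)} = 2128$
$\frac{-273173 + 4690775}{447710 + T{\left(g,-1557 \right)}} = \frac{-273173 + 4690775}{447710 + 2128} = \frac{4417602}{449838} = 4417602 \cdot \frac{1}{449838} = \frac{736267}{74973}$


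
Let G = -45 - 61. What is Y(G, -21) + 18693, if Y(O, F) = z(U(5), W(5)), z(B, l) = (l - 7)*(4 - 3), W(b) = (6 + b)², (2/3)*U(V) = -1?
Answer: 18807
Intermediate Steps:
G = -106
U(V) = -3/2 (U(V) = (3/2)*(-1) = -3/2)
z(B, l) = -7 + l (z(B, l) = (-7 + l)*1 = -7 + l)
Y(O, F) = 114 (Y(O, F) = -7 + (6 + 5)² = -7 + 11² = -7 + 121 = 114)
Y(G, -21) + 18693 = 114 + 18693 = 18807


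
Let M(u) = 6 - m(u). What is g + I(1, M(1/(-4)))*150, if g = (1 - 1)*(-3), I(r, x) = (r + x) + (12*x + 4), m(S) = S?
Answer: 25875/2 ≈ 12938.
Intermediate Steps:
M(u) = 6 - u
I(r, x) = 4 + r + 13*x (I(r, x) = (r + x) + (4 + 12*x) = 4 + r + 13*x)
g = 0 (g = 0*(-3) = 0)
g + I(1, M(1/(-4)))*150 = 0 + (4 + 1 + 13*(6 - 1/(-4)))*150 = 0 + (4 + 1 + 13*(6 - (-1)/4))*150 = 0 + (4 + 1 + 13*(6 - 1*(-¼)))*150 = 0 + (4 + 1 + 13*(6 + ¼))*150 = 0 + (4 + 1 + 13*(25/4))*150 = 0 + (4 + 1 + 325/4)*150 = 0 + (345/4)*150 = 0 + 25875/2 = 25875/2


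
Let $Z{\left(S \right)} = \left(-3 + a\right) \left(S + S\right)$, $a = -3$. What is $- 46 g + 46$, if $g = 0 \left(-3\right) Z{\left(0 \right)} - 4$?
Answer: $230$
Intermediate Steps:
$Z{\left(S \right)} = - 12 S$ ($Z{\left(S \right)} = \left(-3 - 3\right) \left(S + S\right) = - 6 \cdot 2 S = - 12 S$)
$g = -4$ ($g = 0 \left(-3\right) \left(\left(-12\right) 0\right) - 4 = 0 \cdot 0 - 4 = 0 - 4 = -4$)
$- 46 g + 46 = \left(-46\right) \left(-4\right) + 46 = 184 + 46 = 230$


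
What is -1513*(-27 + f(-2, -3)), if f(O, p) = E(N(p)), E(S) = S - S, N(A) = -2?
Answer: 40851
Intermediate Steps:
E(S) = 0
f(O, p) = 0
-1513*(-27 + f(-2, -3)) = -1513*(-27 + 0) = -1513*(-27) = 40851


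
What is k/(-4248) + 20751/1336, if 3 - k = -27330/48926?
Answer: 89845967195/5784814536 ≈ 15.531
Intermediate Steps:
k = 87054/24463 (k = 3 - (-27330)/48926 = 3 - 1*(-13665/24463) = 3 + 13665/24463 = 87054/24463 ≈ 3.5586)
k/(-4248) + 20751/1336 = (87054/24463)/(-4248) + 20751/1336 = (87054/24463)*(-1/4248) + 20751*(1/1336) = -14509/17319804 + 20751/1336 = 89845967195/5784814536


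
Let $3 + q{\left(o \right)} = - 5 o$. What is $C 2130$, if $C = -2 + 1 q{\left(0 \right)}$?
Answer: $-10650$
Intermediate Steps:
$q{\left(o \right)} = -3 - 5 o$
$C = -5$ ($C = -2 + 1 \left(-3 - 0\right) = -2 + 1 \left(-3 + 0\right) = -2 + 1 \left(-3\right) = -2 - 3 = -5$)
$C 2130 = \left(-5\right) 2130 = -10650$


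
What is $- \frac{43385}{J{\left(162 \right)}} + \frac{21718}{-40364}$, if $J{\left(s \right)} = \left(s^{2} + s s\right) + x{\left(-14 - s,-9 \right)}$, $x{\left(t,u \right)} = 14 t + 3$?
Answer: $- \frac{1418839263}{1009644914} \approx -1.4053$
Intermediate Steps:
$x{\left(t,u \right)} = 3 + 14 t$
$J{\left(s \right)} = -193 - 14 s + 2 s^{2}$ ($J{\left(s \right)} = \left(s^{2} + s s\right) + \left(3 + 14 \left(-14 - s\right)\right) = \left(s^{2} + s^{2}\right) + \left(3 - \left(196 + 14 s\right)\right) = 2 s^{2} - \left(193 + 14 s\right) = -193 - 14 s + 2 s^{2}$)
$- \frac{43385}{J{\left(162 \right)}} + \frac{21718}{-40364} = - \frac{43385}{-193 - 2268 + 2 \cdot 162^{2}} + \frac{21718}{-40364} = - \frac{43385}{-193 - 2268 + 2 \cdot 26244} + 21718 \left(- \frac{1}{40364}\right) = - \frac{43385}{-193 - 2268 + 52488} - \frac{10859}{20182} = - \frac{43385}{50027} - \frac{10859}{20182} = - \frac{1418839263}{1009644914}$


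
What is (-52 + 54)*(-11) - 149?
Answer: -171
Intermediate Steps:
(-52 + 54)*(-11) - 149 = 2*(-11) - 149 = -22 - 149 = -171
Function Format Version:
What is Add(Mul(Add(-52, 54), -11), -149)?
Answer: -171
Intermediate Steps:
Add(Mul(Add(-52, 54), -11), -149) = Add(Mul(2, -11), -149) = Add(-22, -149) = -171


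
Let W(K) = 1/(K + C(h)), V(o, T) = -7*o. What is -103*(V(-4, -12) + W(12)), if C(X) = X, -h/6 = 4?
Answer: -34505/12 ≈ -2875.4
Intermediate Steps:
h = -24 (h = -6*4 = -24)
W(K) = 1/(-24 + K) (W(K) = 1/(K - 24) = 1/(-24 + K))
-103*(V(-4, -12) + W(12)) = -103*(-7*(-4) + 1/(-24 + 12)) = -103*(28 + 1/(-12)) = -103*(28 - 1/12) = -103*335/12 = -34505/12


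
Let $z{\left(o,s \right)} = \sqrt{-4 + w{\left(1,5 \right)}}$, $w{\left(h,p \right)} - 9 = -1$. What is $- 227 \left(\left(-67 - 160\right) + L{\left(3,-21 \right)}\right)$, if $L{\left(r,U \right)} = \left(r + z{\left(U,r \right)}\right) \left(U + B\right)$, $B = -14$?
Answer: $91254$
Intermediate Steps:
$w{\left(h,p \right)} = 8$ ($w{\left(h,p \right)} = 9 - 1 = 8$)
$z{\left(o,s \right)} = 2$ ($z{\left(o,s \right)} = \sqrt{-4 + 8} = \sqrt{4} = 2$)
$L{\left(r,U \right)} = \left(-14 + U\right) \left(2 + r\right)$ ($L{\left(r,U \right)} = \left(r + 2\right) \left(U - 14\right) = \left(2 + r\right) \left(-14 + U\right) = \left(-14 + U\right) \left(2 + r\right)$)
$- 227 \left(\left(-67 - 160\right) + L{\left(3,-21 \right)}\right) = - 227 \left(\left(-67 - 160\right) - 175\right) = - 227 \left(-227 - 175\right) = \left(-227\right) \left(-402\right) = 91254$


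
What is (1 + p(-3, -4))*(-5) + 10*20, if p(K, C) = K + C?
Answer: 230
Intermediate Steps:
p(K, C) = C + K
(1 + p(-3, -4))*(-5) + 10*20 = (1 + (-4 - 3))*(-5) + 10*20 = (1 - 7)*(-5) + 200 = -6*(-5) + 200 = 30 + 200 = 230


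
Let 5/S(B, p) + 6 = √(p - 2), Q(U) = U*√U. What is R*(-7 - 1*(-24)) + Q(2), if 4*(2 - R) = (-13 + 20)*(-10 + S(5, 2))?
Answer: 8551/24 + 2*√2 ≈ 359.12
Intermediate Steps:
Q(U) = U^(3/2)
S(B, p) = 5/(-6 + √(-2 + p)) (S(B, p) = 5/(-6 + √(p - 2)) = 5/(-6 + √(-2 + p)))
R = 503/24 (R = 2 - (-13 + 20)*(-10 + 5/(-6 + √(-2 + 2)))/4 = 2 - 7*(-10 + 5/(-6 + √0))/4 = 2 - 7*(-10 + 5/(-6 + 0))/4 = 2 - 7*(-10 + 5/(-6))/4 = 2 - 7*(-10 + 5*(-⅙))/4 = 2 - 7*(-10 - ⅚)/4 = 2 - 7*(-65)/(4*6) = 2 - ¼*(-455/6) = 2 + 455/24 = 503/24 ≈ 20.958)
R*(-7 - 1*(-24)) + Q(2) = 503*(-7 - 1*(-24))/24 + 2^(3/2) = 503*(-7 + 24)/24 + 2*√2 = (503/24)*17 + 2*√2 = 8551/24 + 2*√2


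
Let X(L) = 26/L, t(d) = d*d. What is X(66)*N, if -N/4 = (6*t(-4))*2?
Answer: -3328/11 ≈ -302.55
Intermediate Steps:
t(d) = d²
N = -768 (N = -4*6*(-4)²*2 = -4*6*16*2 = -384*2 = -4*192 = -768)
X(66)*N = (26/66)*(-768) = (26*(1/66))*(-768) = (13/33)*(-768) = -3328/11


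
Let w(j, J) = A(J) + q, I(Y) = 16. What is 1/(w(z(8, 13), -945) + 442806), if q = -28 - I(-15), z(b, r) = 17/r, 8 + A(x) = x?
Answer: 1/441809 ≈ 2.2634e-6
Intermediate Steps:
A(x) = -8 + x
q = -44 (q = -28 - 1*16 = -28 - 16 = -44)
w(j, J) = -52 + J (w(j, J) = (-8 + J) - 44 = -52 + J)
1/(w(z(8, 13), -945) + 442806) = 1/((-52 - 945) + 442806) = 1/(-997 + 442806) = 1/441809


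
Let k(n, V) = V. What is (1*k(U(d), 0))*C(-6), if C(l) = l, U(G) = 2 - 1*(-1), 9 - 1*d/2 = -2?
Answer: 0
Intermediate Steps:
d = 22 (d = 18 - 2*(-2) = 18 + 4 = 22)
U(G) = 3 (U(G) = 2 + 1 = 3)
(1*k(U(d), 0))*C(-6) = (1*0)*(-6) = 0*(-6) = 0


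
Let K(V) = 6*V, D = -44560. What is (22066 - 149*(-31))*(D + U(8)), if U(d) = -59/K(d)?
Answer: -19025862405/16 ≈ -1.1891e+9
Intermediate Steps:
U(d) = -59/(6*d) (U(d) = -59*1/(6*d) = -59/(6*d))
(22066 - 149*(-31))*(D + U(8)) = (22066 - 149*(-31))*(-44560 - 59/6/8) = (22066 + 4619)*(-44560 - 59/6*1/8) = 26685*(-44560 - 59/48) = 26685*(-2138939/48) = -19025862405/16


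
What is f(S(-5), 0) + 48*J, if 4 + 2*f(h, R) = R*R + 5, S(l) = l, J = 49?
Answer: 4705/2 ≈ 2352.5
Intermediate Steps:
f(h, R) = ½ + R²/2 (f(h, R) = -2 + (R*R + 5)/2 = -2 + (R² + 5)/2 = -2 + (5 + R²)/2 = -2 + (5/2 + R²/2) = ½ + R²/2)
f(S(-5), 0) + 48*J = (½ + (½)*0²) + 48*49 = (½ + (½)*0) + 2352 = (½ + 0) + 2352 = ½ + 2352 = 4705/2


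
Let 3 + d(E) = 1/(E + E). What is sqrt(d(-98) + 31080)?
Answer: sqrt(6091091)/14 ≈ 176.29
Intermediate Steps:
d(E) = -3 + 1/(2*E) (d(E) = -3 + 1/(E + E) = -3 + 1/(2*E))
sqrt(d(-98) + 31080) = sqrt((-3 + (1/2)/(-98)) + 31080) = sqrt((-3 + (1/2)*(-1/98)) + 31080) = sqrt((-3 - 1/196) + 31080) = sqrt(-589/196 + 31080) = sqrt(6091091/196) = sqrt(6091091)/14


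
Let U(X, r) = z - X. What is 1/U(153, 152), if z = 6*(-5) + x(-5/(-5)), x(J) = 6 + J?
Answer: -1/176 ≈ -0.0056818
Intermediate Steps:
z = -23 (z = 6*(-5) + (6 - 5/(-5)) = -30 + (6 - 5*(-⅕)) = -30 + (6 + 1) = -30 + 7 = -23)
U(X, r) = -23 - X
1/U(153, 152) = 1/(-23 - 1*153) = 1/(-23 - 153) = 1/(-176) = -1/176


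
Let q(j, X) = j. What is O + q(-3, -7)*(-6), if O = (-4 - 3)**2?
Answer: 67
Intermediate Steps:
O = 49 (O = (-7)**2 = 49)
O + q(-3, -7)*(-6) = 49 - 3*(-6) = 49 + 18 = 67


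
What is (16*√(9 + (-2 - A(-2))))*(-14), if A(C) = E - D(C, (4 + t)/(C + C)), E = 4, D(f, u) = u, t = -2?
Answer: -112*√10 ≈ -354.18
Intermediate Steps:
A(C) = 4 - 1/C (A(C) = 4 - (4 - 2)/(C + C) = 4 - 2/(2*C) = 4 - 2*1/(2*C) = 4 - 1/C)
(16*√(9 + (-2 - A(-2))))*(-14) = (16*√(9 + (-2 - (4 - 1/(-2)))))*(-14) = (16*√(9 + (-2 - (4 - 1*(-½)))))*(-14) = (16*√(9 + (-2 - (4 + ½))))*(-14) = (16*√(9 + (-2 - 1*9/2)))*(-14) = (16*√(9 + (-2 - 9/2)))*(-14) = (16*√(9 - 13/2))*(-14) = (16*√(5/2))*(-14) = (16*(√10/2))*(-14) = (8*√10)*(-14) = -112*√10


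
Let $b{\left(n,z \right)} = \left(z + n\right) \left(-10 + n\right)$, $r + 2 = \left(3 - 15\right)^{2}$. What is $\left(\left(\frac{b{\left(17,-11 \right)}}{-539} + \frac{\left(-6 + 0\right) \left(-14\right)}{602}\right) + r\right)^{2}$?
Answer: $\frac{221244173956}{10962721} \approx 20182.0$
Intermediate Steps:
$r = 142$ ($r = -2 + \left(3 - 15\right)^{2} = -2 + \left(-12\right)^{2} = -2 + 144 = 142$)
$b{\left(n,z \right)} = \left(-10 + n\right) \left(n + z\right)$ ($b{\left(n,z \right)} = \left(n + z\right) \left(-10 + n\right) = \left(-10 + n\right) \left(n + z\right)$)
$\left(\left(\frac{b{\left(17,-11 \right)}}{-539} + \frac{\left(-6 + 0\right) \left(-14\right)}{602}\right) + r\right)^{2} = \left(\left(\frac{17^{2} - 170 - -110 + 17 \left(-11\right)}{-539} + \frac{\left(-6 + 0\right) \left(-14\right)}{602}\right) + 142\right)^{2} = \left(\left(\left(289 - 170 + 110 - 187\right) \left(- \frac{1}{539}\right) + \left(-6\right) \left(-14\right) \frac{1}{602}\right) + 142\right)^{2} = \left(\left(42 \left(- \frac{1}{539}\right) + 84 \cdot \frac{1}{602}\right) + 142\right)^{2} = \left(\left(- \frac{6}{77} + \frac{6}{43}\right) + 142\right)^{2} = \left(\frac{204}{3311} + 142\right)^{2} = \left(\frac{470366}{3311}\right)^{2} = \frac{221244173956}{10962721}$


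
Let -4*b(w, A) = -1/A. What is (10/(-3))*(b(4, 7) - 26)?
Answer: 3635/42 ≈ 86.548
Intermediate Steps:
b(w, A) = 1/(4*A) (b(w, A) = -(-1)/(4*A) = 1/(4*A))
(10/(-3))*(b(4, 7) - 26) = (10/(-3))*((¼)/7 - 26) = (10*(-⅓))*((¼)*(⅐) - 26) = -10*(1/28 - 26)/3 = -10/3*(-727/28) = 3635/42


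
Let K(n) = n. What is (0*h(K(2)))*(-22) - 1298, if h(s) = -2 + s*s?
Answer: -1298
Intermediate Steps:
h(s) = -2 + s²
(0*h(K(2)))*(-22) - 1298 = (0*(-2 + 2²))*(-22) - 1298 = (0*(-2 + 4))*(-22) - 1298 = (0*2)*(-22) - 1298 = 0*(-22) - 1298 = 0 - 1298 = -1298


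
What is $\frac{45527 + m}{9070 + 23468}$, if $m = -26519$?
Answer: $\frac{288}{493} \approx 0.58418$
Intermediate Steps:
$\frac{45527 + m}{9070 + 23468} = \frac{45527 - 26519}{9070 + 23468} = \frac{19008}{32538} = 19008 \cdot \frac{1}{32538} = \frac{288}{493}$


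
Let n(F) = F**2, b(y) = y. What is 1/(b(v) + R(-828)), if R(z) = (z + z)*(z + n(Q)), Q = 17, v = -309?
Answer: 1/892275 ≈ 1.1207e-6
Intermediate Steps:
R(z) = 2*z*(289 + z) (R(z) = (z + z)*(z + 17**2) = (2*z)*(z + 289) = (2*z)*(289 + z) = 2*z*(289 + z))
1/(b(v) + R(-828)) = 1/(-309 + 2*(-828)*(289 - 828)) = 1/(-309 + 2*(-828)*(-539)) = 1/(-309 + 892584) = 1/892275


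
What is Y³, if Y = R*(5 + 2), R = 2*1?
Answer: 2744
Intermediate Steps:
R = 2
Y = 14 (Y = 2*(5 + 2) = 2*7 = 14)
Y³ = 14³ = 2744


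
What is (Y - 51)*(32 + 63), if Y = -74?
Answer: -11875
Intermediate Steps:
(Y - 51)*(32 + 63) = (-74 - 51)*(32 + 63) = -125*95 = -11875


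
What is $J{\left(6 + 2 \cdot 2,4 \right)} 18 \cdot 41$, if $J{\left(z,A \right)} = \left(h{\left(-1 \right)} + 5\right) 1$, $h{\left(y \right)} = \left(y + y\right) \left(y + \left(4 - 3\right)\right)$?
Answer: $3690$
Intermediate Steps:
$h{\left(y \right)} = 2 y \left(1 + y\right)$ ($h{\left(y \right)} = 2 y \left(y + 1\right) = 2 y \left(1 + y\right)$)
$J{\left(z,A \right)} = 5$ ($J{\left(z,A \right)} = \left(2 \left(-1\right) \left(1 - 1\right) + 5\right) 1 = \left(2 \left(-1\right) 0 + 5\right) 1 = \left(0 + 5\right) 1 = 5 \cdot 1 = 5$)
$J{\left(6 + 2 \cdot 2,4 \right)} 18 \cdot 41 = 5 \cdot 18 \cdot 41 = 90 \cdot 41 = 3690$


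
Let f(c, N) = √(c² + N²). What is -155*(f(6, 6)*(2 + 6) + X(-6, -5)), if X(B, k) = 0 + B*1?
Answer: 930 - 7440*√2 ≈ -9591.8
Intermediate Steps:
X(B, k) = B (X(B, k) = 0 + B = B)
f(c, N) = √(N² + c²)
-155*(f(6, 6)*(2 + 6) + X(-6, -5)) = -155*(√(6² + 6²)*(2 + 6) - 6) = -155*(√(36 + 36)*8 - 6) = -155*(√72*8 - 6) = -155*((6*√2)*8 - 6) = -155*(48*√2 - 6) = -155*(-6 + 48*√2) = 930 - 7440*√2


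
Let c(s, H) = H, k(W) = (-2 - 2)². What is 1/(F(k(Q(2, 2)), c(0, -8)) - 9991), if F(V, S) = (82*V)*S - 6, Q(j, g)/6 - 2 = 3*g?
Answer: -1/20493 ≈ -4.8797e-5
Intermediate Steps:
Q(j, g) = 12 + 18*g (Q(j, g) = 12 + 6*(3*g) = 12 + 18*g)
k(W) = 16 (k(W) = (-4)² = 16)
F(V, S) = -6 + 82*S*V (F(V, S) = 82*S*V - 6 = -6 + 82*S*V)
1/(F(k(Q(2, 2)), c(0, -8)) - 9991) = 1/((-6 + 82*(-8)*16) - 9991) = 1/((-6 - 10496) - 9991) = 1/(-10502 - 9991) = 1/(-20493) = -1/20493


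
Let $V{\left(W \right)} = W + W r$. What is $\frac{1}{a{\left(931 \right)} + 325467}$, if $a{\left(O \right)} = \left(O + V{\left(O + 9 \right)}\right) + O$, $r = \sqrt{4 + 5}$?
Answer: $\frac{1}{331089} \approx 3.0203 \cdot 10^{-6}$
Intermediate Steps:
$r = 3$ ($r = \sqrt{9} = 3$)
$V{\left(W \right)} = 4 W$ ($V{\left(W \right)} = W + W 3 = W + 3 W = 4 W$)
$a{\left(O \right)} = 36 + 6 O$ ($a{\left(O \right)} = \left(O + 4 \left(O + 9\right)\right) + O = \left(O + 4 \left(9 + O\right)\right) + O = \left(O + \left(36 + 4 O\right)\right) + O = \left(36 + 5 O\right) + O = 36 + 6 O$)
$\frac{1}{a{\left(931 \right)} + 325467} = \frac{1}{\left(36 + 6 \cdot 931\right) + 325467} = \frac{1}{\left(36 + 5586\right) + 325467} = \frac{1}{5622 + 325467} = \frac{1}{331089}$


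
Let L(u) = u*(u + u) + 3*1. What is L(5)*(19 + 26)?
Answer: 2385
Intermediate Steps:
L(u) = 3 + 2*u² (L(u) = u*(2*u) + 3 = 2*u² + 3 = 3 + 2*u²)
L(5)*(19 + 26) = (3 + 2*5²)*(19 + 26) = (3 + 2*25)*45 = (3 + 50)*45 = 53*45 = 2385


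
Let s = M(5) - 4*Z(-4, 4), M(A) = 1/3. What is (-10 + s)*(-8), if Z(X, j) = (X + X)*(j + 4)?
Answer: -5912/3 ≈ -1970.7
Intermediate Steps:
M(A) = ⅓
Z(X, j) = 2*X*(4 + j) (Z(X, j) = (2*X)*(4 + j) = 2*X*(4 + j))
s = 769/3 (s = ⅓ - 8*(-4)*(4 + 4) = ⅓ - 8*(-4)*8 = ⅓ - 4*(-64) = ⅓ + 256 = 769/3 ≈ 256.33)
(-10 + s)*(-8) = (-10 + 769/3)*(-8) = (739/3)*(-8) = -5912/3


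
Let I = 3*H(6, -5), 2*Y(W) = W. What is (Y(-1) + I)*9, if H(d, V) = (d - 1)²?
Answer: 1341/2 ≈ 670.50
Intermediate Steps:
Y(W) = W/2
H(d, V) = (-1 + d)²
I = 75 (I = 3*(-1 + 6)² = 3*5² = 3*25 = 75)
(Y(-1) + I)*9 = ((½)*(-1) + 75)*9 = (-½ + 75)*9 = (149/2)*9 = 1341/2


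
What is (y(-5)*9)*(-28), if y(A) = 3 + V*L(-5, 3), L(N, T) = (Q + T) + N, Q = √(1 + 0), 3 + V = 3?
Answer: -756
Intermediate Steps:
V = 0 (V = -3 + 3 = 0)
Q = 1 (Q = √1 = 1)
L(N, T) = 1 + N + T (L(N, T) = (1 + T) + N = 1 + N + T)
y(A) = 3 (y(A) = 3 + 0*(1 - 5 + 3) = 3 + 0*(-1) = 3 + 0 = 3)
(y(-5)*9)*(-28) = (3*9)*(-28) = 27*(-28) = -756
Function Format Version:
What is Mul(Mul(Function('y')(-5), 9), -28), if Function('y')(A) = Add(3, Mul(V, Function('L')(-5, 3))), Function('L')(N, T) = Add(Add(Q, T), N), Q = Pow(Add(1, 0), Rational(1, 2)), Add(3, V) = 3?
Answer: -756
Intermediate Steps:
V = 0 (V = Add(-3, 3) = 0)
Q = 1 (Q = Pow(1, Rational(1, 2)) = 1)
Function('L')(N, T) = Add(1, N, T) (Function('L')(N, T) = Add(Add(1, T), N) = Add(1, N, T))
Function('y')(A) = 3 (Function('y')(A) = Add(3, Mul(0, Add(1, -5, 3))) = Add(3, Mul(0, -1)) = Add(3, 0) = 3)
Mul(Mul(Function('y')(-5), 9), -28) = Mul(Mul(3, 9), -28) = Mul(27, -28) = -756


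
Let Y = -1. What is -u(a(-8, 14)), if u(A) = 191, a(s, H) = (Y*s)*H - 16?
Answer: -191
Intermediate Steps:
a(s, H) = -16 - H*s (a(s, H) = (-s)*H - 16 = -H*s - 16 = -16 - H*s)
-u(a(-8, 14)) = -1*191 = -191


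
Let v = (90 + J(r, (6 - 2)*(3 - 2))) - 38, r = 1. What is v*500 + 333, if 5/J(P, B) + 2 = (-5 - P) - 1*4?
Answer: 78374/3 ≈ 26125.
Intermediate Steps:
J(P, B) = 5/(-11 - P) (J(P, B) = 5/(-2 + ((-5 - P) - 1*4)) = 5/(-2 + ((-5 - P) - 4)) = 5/(-2 + (-9 - P)) = 5/(-11 - P))
v = 619/12 (v = (90 - 5/(11 + 1)) - 38 = (90 - 5/12) - 38 = 1075/12 - 38 = 619/12 ≈ 51.583)
v*500 + 333 = (619/12)*500 + 333 = 77375/3 + 333 = 78374/3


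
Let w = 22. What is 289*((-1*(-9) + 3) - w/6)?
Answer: 7225/3 ≈ 2408.3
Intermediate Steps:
289*((-1*(-9) + 3) - w/6) = 289*((-1*(-9) + 3) - 22/6) = 289*((9 + 3) - 22/6) = 289*(12 - 1*11/3) = 289*(12 - 11/3) = 289*(25/3) = 7225/3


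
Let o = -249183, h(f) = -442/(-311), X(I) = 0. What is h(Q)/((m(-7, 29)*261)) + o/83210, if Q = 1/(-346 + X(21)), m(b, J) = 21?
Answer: -424718320333/141839017110 ≈ -2.9944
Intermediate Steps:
Q = -1/346 (Q = 1/(-346 + 0) = 1/(-346) = -1/346 ≈ -0.0028902)
h(f) = 442/311 (h(f) = -442*(-1/311) = 442/311)
h(Q)/((m(-7, 29)*261)) + o/83210 = 442/(311*((21*261))) - 249183/83210 = (442/311)/5481 - 249183*1/83210 = (442/311)*(1/5481) - 249183/83210 = 442/1704591 - 249183/83210 = -424718320333/141839017110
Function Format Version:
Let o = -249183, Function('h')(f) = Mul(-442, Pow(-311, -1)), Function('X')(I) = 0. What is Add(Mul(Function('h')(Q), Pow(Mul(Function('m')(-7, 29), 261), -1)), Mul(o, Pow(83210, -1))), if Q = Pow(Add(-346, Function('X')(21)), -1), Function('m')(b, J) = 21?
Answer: Rational(-424718320333, 141839017110) ≈ -2.9944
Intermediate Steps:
Q = Rational(-1, 346) (Q = Pow(Add(-346, 0), -1) = Pow(-346, -1) = Rational(-1, 346) ≈ -0.0028902)
Function('h')(f) = Rational(442, 311) (Function('h')(f) = Mul(-442, Rational(-1, 311)) = Rational(442, 311))
Add(Mul(Function('h')(Q), Pow(Mul(Function('m')(-7, 29), 261), -1)), Mul(o, Pow(83210, -1))) = Add(Mul(Rational(442, 311), Pow(Mul(21, 261), -1)), Mul(-249183, Pow(83210, -1))) = Add(Mul(Rational(442, 311), Pow(5481, -1)), Mul(-249183, Rational(1, 83210))) = Add(Mul(Rational(442, 311), Rational(1, 5481)), Rational(-249183, 83210)) = Add(Rational(442, 1704591), Rational(-249183, 83210)) = Rational(-424718320333, 141839017110)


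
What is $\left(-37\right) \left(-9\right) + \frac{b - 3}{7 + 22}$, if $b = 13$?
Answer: $\frac{9667}{29} \approx 333.34$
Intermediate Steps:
$\left(-37\right) \left(-9\right) + \frac{b - 3}{7 + 22} = \left(-37\right) \left(-9\right) + \frac{13 - 3}{7 + 22} = 333 + \frac{10}{29} = \frac{9667}{29}$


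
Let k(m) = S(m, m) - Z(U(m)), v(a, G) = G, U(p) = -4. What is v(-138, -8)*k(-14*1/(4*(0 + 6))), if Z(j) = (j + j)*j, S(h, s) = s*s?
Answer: 4559/18 ≈ 253.28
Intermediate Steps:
S(h, s) = s²
Z(j) = 2*j² (Z(j) = (2*j)*j = 2*j²)
k(m) = -32 + m² (k(m) = m² - 2*(-4)² = m² - 2*16 = m² - 1*32 = m² - 32 = -32 + m²)
v(-138, -8)*k(-14*1/(4*(0 + 6))) = -8*(-32 + (-14*1/(4*(0 + 6)))²) = -8*(-32 + (-14/(4*6))²) = -8*(-32 + (-14/24)²) = -8*(-32 + (-14*1/24)²) = -8*(-32 + (-7/12)²) = -8*(-32 + 49/144) = -8*(-4559/144) = 4559/18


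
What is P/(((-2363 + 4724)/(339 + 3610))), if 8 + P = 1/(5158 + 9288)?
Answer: -456374083/34107006 ≈ -13.381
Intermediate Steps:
P = -115567/14446 (P = -8 + 1/(5158 + 9288) = -8 + 1/14446 = -115567/14446 ≈ -7.9999)
P/(((-2363 + 4724)/(339 + 3610))) = -115567*(339 + 3610)/(-2363 + 4724)/14446 = -115567/(14446*(2361/3949)) = -115567/(14446*(2361*(1/3949))) = -115567/(14446*2361/3949) = -115567/14446*3949/2361 = -456374083/34107006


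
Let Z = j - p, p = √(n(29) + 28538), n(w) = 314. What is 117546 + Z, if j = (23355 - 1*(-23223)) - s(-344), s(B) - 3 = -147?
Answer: 164268 - 2*√7213 ≈ 1.6410e+5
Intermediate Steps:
s(B) = -144 (s(B) = 3 - 147 = -144)
j = 46722 (j = (23355 - 1*(-23223)) - 1*(-144) = (23355 + 23223) + 144 = 46578 + 144 = 46722)
p = 2*√7213 (p = √(314 + 28538) = √28852 = 2*√7213 ≈ 169.86)
Z = 46722 - 2*√7213 ≈ 46552.
117546 + Z = 117546 + (46722 - 2*√7213) = 164268 - 2*√7213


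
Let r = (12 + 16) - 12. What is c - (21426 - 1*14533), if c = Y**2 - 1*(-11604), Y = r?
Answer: 4967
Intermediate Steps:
r = 16 (r = 28 - 12 = 16)
Y = 16
c = 11860 (c = 16**2 - 1*(-11604) = 256 + 11604 = 11860)
c - (21426 - 1*14533) = 11860 - (21426 - 1*14533) = 11860 - (21426 - 14533) = 11860 - 1*6893 = 11860 - 6893 = 4967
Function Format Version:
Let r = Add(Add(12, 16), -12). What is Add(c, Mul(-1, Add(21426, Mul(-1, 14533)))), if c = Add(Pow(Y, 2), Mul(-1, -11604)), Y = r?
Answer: 4967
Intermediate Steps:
r = 16 (r = Add(28, -12) = 16)
Y = 16
c = 11860 (c = Add(Pow(16, 2), Mul(-1, -11604)) = Add(256, 11604) = 11860)
Add(c, Mul(-1, Add(21426, Mul(-1, 14533)))) = Add(11860, Mul(-1, Add(21426, Mul(-1, 14533)))) = Add(11860, Mul(-1, Add(21426, -14533))) = Add(11860, Mul(-1, 6893)) = Add(11860, -6893) = 4967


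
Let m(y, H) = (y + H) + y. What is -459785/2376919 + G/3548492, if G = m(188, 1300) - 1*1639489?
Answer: -5524492232367/8434478056148 ≈ -0.65499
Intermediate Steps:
m(y, H) = H + 2*y (m(y, H) = (H + y) + y = H + 2*y)
G = -1637813 (G = (1300 + 2*188) - 1*1639489 = (1300 + 376) - 1639489 = 1676 - 1639489 = -1637813)
-459785/2376919 + G/3548492 = -459785/2376919 - 1637813/3548492 = -5524492232367/8434478056148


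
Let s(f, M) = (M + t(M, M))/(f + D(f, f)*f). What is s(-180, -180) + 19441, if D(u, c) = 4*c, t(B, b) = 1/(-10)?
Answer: 25160540399/1294200 ≈ 19441.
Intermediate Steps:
t(B, b) = -1/10
s(f, M) = (-1/10 + M)/(f + 4*f**2) (s(f, M) = (M - 1/10)/(f + (4*f)*f) = (-1/10 + M)/(f + 4*f**2))
s(-180, -180) + 19441 = (-1/10 - 180)/((-180)*(1 + 4*(-180))) + 19441 = -1/180*(-1801/10)/(1 - 720) + 19441 = -1/180*(-1801/10)/(-719) + 19441 = -1/180*(-1/719)*(-1801/10) + 19441 = -1801/1294200 + 19441 = 25160540399/1294200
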